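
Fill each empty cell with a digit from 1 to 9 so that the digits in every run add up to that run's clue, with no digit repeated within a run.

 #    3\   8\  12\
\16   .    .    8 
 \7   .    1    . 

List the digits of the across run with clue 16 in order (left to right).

1, 7, 8

7 in 3 cells must be {1,2,4}; 3 in 2 cells must be {1,2}.
R1C2 = 8 − 1 = 7 completes the 8 down.
R2C1 = 2: the only remaining digit allowed by both the 7 across and the 3 down.
R2C3 = 7 − 3 = 4 completes the 7 across.
R1C1 = 16 − 15 = 1 completes the 16 across.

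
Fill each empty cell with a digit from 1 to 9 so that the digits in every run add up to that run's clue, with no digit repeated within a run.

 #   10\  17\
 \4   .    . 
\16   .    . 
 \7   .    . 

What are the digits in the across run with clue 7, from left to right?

4 in 2 cells must be {1,3}; 16 in 2 cells must be {7,9}.
The 16 across and the 10 down share only 7, so R2C1 = 7.
R2C2 = 16 − 7 = 9 completes the 16 across.
Given what's placed, R1C1 must be 1 to fit the 4 across and 10 down.
R1C2 = 4 − 1 = 3 completes the 4 across.
R3C1 = 10 − 8 = 2 completes the 10 down.
R3C2 = 7 − 2 = 5 completes the 7 across.

2 5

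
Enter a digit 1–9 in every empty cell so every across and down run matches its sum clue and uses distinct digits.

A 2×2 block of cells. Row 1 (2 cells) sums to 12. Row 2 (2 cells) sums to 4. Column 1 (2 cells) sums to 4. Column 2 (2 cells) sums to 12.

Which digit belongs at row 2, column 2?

4 in 2 cells must be {1,3}.
The 12 across and the 4 down share only 3, so (1,1) = 3.
(1,2) = 12 − 3 = 9 completes the 12 across.
(2,1) = 4 − 3 = 1 completes the 4 down.
(2,2) = 4 − 1 = 3 completes the 4 across.

3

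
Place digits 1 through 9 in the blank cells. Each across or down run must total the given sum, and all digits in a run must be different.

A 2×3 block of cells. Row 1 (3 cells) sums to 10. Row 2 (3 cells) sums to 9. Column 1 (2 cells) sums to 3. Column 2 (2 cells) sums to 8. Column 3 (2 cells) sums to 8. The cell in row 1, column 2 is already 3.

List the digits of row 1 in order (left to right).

3 in 2 cells must be {1,2}.
(2,2) = 8 − 3 = 5 completes the 8 down.
(2,1) = 1: the only remaining digit allowed by both the 9 across and the 3 down.
(2,3) = 9 − 6 = 3 completes the 9 across.
(1,1) = 3 − 1 = 2 completes the 3 down.
(1,3) = 10 − 5 = 5 completes the 10 across.

2 3 5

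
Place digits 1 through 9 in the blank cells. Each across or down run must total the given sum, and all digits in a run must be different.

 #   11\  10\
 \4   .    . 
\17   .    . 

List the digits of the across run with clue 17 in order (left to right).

4 in 2 cells must be {1,3}; 17 in 2 cells must be {8,9}.
The 4 across and the 11 down share only 3, so R1C1 = 3.
R1C2 = 4 − 3 = 1 completes the 4 across.
R2C1 = 11 − 3 = 8 completes the 11 down.
R2C2 = 17 − 8 = 9 completes the 17 across.

8 9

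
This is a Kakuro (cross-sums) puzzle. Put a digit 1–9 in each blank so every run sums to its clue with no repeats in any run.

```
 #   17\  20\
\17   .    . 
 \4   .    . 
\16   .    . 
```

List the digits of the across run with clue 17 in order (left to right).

9 8

17 in 2 cells must be {8,9}; 4 in 2 cells must be {1,3}; 16 in 2 cells must be {7,9}.
The 4 across and the 20 down share only 3, so R2C2 = 3.
Given what's placed, R3C2 must be 9 to fit the 16 across and 20 down.
R1C2 = 20 − 12 = 8 completes the 20 down.
R2C1 = 4 − 3 = 1 completes the 4 across.
R3C1 = 16 − 9 = 7 completes the 16 across.
R1C1 = 17 − 8 = 9 completes the 17 across.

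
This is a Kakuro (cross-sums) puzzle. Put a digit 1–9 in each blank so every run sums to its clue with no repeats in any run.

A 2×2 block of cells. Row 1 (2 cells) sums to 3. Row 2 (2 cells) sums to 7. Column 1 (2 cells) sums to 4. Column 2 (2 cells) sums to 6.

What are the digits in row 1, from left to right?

1, 2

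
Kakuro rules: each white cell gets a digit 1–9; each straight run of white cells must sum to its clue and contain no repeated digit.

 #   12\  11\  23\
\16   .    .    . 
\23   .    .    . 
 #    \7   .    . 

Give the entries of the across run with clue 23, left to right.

9 6 8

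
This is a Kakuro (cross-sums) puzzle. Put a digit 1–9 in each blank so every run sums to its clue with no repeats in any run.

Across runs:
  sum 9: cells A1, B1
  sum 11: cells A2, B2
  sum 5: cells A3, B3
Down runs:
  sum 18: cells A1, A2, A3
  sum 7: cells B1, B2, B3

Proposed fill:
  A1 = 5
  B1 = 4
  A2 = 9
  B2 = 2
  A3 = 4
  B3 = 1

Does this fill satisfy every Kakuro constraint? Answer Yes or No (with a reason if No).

Across: 5+4=9; 9+2=11; 4+1=5. Down: 5+9+4=18; 4+2+1=7. No digit repeats within any run.

Yes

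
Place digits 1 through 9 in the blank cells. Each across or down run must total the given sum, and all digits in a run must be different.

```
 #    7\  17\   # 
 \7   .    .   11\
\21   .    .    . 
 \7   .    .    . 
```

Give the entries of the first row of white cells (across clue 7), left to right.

7 in 3 cells must be {1,2,4}.
Only 4 fits R2C1 under both its across sum 21 and down sum 7.
Nothing is forced directly, so branch on R3C3, whose candidates are 2 or 4. If R3C3 = 4: then R2C3 would have to be in {8,9} for the 21 across but in {7} for the 11 down — contradiction. So R3C3 = 2.
R2C3 = 11 − 2 = 9 completes the 11 down.
R3C1 = 1: the only remaining digit allowed by both the 7 across and the 7 down.
R3C2 = 7 − 3 = 4 completes the 7 across.
R1C1 = 7 − 5 = 2 completes the 7 down.
R1C2 = 7 − 2 = 5 completes the 7 across.

2 5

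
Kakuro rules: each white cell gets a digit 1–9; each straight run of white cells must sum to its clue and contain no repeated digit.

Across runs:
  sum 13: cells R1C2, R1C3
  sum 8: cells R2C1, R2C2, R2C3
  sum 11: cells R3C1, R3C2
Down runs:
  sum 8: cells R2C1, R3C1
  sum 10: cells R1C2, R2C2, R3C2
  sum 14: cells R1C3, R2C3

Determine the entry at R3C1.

The 8 across and the 14 down share only 5, so R2C3 = 5.
R1C3 = 14 − 5 = 9 completes the 14 down.
R1C2 = 13 − 9 = 4 completes the 13 across.
R2C2 = 1: the only remaining digit allowed by both the 8 across and the 10 down.
R3C2 = 10 − 5 = 5 completes the 10 down.
R2C1 = 8 − 6 = 2 completes the 8 across.
R3C1 = 11 − 5 = 6 completes the 11 across.

6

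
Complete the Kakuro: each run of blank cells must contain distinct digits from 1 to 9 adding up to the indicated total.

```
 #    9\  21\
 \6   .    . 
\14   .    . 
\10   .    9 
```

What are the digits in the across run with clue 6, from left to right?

2 4

R3C1 = 10 − 9 = 1 completes the 10 across.
No cell is forced outright now. R1C1 can only be 2 or 5 (the digits allowed by both its 6 across and its 9 down). If R1C1 = 5: then R1C2 would have to be in {1} for the 6 across but in {4,5,7,8} for the 21 down — contradiction. So R1C1 = 2.
R1C2 = 6 − 2 = 4 completes the 6 across.
R2C1 = 9 − 3 = 6 completes the 9 down.
R2C2 = 14 − 6 = 8 completes the 14 across.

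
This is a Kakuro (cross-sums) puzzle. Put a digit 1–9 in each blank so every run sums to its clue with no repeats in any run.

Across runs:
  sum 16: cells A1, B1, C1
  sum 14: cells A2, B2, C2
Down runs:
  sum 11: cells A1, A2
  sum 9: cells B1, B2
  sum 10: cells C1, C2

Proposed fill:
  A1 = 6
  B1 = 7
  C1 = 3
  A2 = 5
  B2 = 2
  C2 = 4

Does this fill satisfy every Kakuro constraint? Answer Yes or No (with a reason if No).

No — the across run A2–C2 sums to 11, not 14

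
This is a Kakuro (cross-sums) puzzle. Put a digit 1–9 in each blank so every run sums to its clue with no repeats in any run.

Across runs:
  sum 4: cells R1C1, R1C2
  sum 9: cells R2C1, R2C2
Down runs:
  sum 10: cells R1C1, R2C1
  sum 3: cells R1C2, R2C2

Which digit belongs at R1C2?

4 in 2 cells must be {1,3}; 3 in 2 cells must be {1,2}.
The 4 across and the 3 down share only 1, so R1C2 = 1.
R2C2 = 3 − 1 = 2 completes the 3 down.
R1C1 = 4 − 1 = 3 completes the 4 across.
R2C1 = 9 − 2 = 7 completes the 9 across.

1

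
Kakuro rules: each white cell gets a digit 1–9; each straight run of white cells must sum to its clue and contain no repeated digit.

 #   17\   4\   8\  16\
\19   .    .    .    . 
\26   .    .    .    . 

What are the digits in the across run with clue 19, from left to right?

17 in 2 cells must be {8,9}; 4 in 2 cells must be {1,3}; 16 in 2 cells must be {7,9}.
Only 3 fits R2C2 under both its across sum 26 and down sum 4.
Given what's placed, R2C3 must be 6 to fit the 26 across and 8 down.
R2C4 = 9: the only remaining digit allowed by both the 26 across and the 16 down.
R1C2 = 4 − 3 = 1 completes the 4 down.
R1C3 = 8 − 6 = 2 completes the 8 down.
R1C4 = 16 − 9 = 7 completes the 16 down.
R2C1 = 26 − 18 = 8 completes the 26 across.
R1C1 = 19 − 10 = 9 completes the 19 across.

9 1 2 7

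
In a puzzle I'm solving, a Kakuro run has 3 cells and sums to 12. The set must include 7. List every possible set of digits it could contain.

3 distinct digits from 1–9 sum between 6 and 24.
Keeping only sets containing 7.

{1,4,7}; {2,3,7}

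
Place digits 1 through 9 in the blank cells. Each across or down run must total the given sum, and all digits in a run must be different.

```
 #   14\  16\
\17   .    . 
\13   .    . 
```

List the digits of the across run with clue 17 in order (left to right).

8, 9

17 in 2 cells must be {8,9}; 16 in 2 cells must be {7,9}.
The 17 across and the 16 down share only 9, so R1C2 = 9.
R2C2 = 16 − 9 = 7 completes the 16 down.
R1C1 = 17 − 9 = 8 completes the 17 across.
R2C1 = 13 − 7 = 6 completes the 13 across.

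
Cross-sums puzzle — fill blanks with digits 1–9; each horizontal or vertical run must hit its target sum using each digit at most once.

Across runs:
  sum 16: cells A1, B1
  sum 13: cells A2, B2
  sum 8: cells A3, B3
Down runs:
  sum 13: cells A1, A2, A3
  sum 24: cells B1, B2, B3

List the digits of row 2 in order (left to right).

16 in 2 cells must be {7,9}; 24 in 3 cells must be {7,8,9}.
The 8 across and the 24 down share only 7, so B3 = 7.
Given what's placed, B1 must be 9 to fit the 16 across and 24 down.
B2 = 24 − 16 = 8 completes the 24 down.
A3 = 8 − 7 = 1 completes the 8 across.
A1 = 16 − 9 = 7 completes the 16 across.
A2 = 13 − 8 = 5 completes the 13 across.

5 8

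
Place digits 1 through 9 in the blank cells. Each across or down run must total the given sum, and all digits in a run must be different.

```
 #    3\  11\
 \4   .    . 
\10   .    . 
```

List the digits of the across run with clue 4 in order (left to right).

1, 3

4 in 2 cells must be {1,3}; 3 in 2 cells must be {1,2}.
The 4 across and the 3 down share only 1, so R1C1 = 1.
R1C2 = 4 − 1 = 3 completes the 4 across.
R2C1 = 3 − 1 = 2 completes the 3 down.
R2C2 = 10 − 2 = 8 completes the 10 across.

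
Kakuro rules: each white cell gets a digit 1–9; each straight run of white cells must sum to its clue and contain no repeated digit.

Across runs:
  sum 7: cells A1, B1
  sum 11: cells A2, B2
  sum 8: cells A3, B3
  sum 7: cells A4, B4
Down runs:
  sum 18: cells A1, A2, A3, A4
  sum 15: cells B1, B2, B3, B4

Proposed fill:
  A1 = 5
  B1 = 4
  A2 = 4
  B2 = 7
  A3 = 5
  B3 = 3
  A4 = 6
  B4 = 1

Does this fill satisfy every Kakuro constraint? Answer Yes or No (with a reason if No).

No — the across run A1–B1 sums to 9, not 7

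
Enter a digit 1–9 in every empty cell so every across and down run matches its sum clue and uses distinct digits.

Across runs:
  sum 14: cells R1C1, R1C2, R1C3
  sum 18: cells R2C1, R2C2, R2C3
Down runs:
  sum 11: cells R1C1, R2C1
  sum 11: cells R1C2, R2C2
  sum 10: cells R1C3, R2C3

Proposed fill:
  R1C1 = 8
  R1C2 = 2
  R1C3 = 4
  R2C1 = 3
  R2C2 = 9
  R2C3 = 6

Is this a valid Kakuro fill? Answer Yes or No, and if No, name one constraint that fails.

Across: 8+2+4=14; 3+9+6=18. Down: 8+3=11; 2+9=11; 4+6=10. No digit repeats within any run.

Yes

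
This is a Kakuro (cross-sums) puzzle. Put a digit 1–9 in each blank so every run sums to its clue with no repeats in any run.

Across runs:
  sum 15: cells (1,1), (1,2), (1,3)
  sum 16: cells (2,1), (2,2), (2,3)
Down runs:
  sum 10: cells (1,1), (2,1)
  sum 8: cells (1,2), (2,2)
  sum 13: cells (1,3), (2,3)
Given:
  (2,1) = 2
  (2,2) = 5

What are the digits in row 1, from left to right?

(1,1) = 10 − 2 = 8 completes the 10 down.
(1,2) = 8 − 5 = 3 completes the 8 down.
(1,3) = 15 − 11 = 4 completes the 15 across.
(2,3) = 16 − 7 = 9 completes the 16 across.

8, 3, 4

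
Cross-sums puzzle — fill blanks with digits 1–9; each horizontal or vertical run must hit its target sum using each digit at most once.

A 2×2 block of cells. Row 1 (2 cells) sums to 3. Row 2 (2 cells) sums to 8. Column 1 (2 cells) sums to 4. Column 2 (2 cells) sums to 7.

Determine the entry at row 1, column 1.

1

3 in 2 cells must be {1,2}; 4 in 2 cells must be {1,3}.
The 3 across and the 4 down share only 1, so (1,1) = 1.
(1,2) = 3 − 1 = 2 completes the 3 across.
(2,1) = 4 − 1 = 3 completes the 4 down.
(2,2) = 8 − 3 = 5 completes the 8 across.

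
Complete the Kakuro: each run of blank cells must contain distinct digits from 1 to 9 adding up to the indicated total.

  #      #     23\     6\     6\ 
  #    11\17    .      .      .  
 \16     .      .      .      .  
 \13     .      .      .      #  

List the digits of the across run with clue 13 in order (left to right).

23 in 3 cells must be {6,8,9}; 6 in 3 cells must be {1,2,3}.
Nothing is forced directly, so branch on R1C3, whose candidates are 1 or 2 or 3. If R1C3 = 1: that forces R1C2 = 9, after which R1C4 would have to be in {7} for the 17 across but in {1,2,4,5} for the 6 down — contradiction. If R1C3 = 2: then R1C4 would have to be in {6,7,8,9} for the 17 across but in {1,2,4,5} for the 6 down — contradiction. So R1C3 = 3.
Given what's placed, R1C4 must be 5 to fit the 17 across and 6 down.
R2C4 = 6 − 5 = 1 completes the 6 down.
R1C2 = 17 − 8 = 9 completes the 17 across.
R2C3 = 2: the only remaining digit allowed by both the 16 across and the 6 down.
R3C3 = 6 − 5 = 1 completes the 6 down.
Given what's placed, R3C2 must be 8 to fit the 13 across and 23 down.
R2C2 = 23 − 17 = 6 completes the 23 down.
R3C1 = 13 − 9 = 4 completes the 13 across.

4, 8, 1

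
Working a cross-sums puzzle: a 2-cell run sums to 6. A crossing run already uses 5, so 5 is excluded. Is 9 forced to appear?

The only way to make 6 from 2 distinct digits under that restriction is {2,4}, which does not contain 9.

No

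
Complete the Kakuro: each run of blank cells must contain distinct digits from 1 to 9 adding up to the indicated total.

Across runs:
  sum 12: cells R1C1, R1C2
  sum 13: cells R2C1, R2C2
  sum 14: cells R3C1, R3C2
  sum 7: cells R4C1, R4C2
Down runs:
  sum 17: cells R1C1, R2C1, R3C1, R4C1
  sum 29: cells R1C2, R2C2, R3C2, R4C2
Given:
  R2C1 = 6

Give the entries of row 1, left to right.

4 8

29 in 4 cells must be {5,7,8,9}.
R2C2 = 13 − 6 = 7 completes the 13 across.
R4C2 = 5: the only remaining digit allowed by both the 7 across and the 29 down.
R4C1 = 7 − 5 = 2 completes the 7 across.
No cell is forced outright now. R1C2 can only be 8 or 9 (the digits allowed by both its 12 across and its 29 down). If R1C2 = 9: then R1C1 would have to be in {3} for the 12 across but in {1,4,5,8} for the 17 down — contradiction. So R1C2 = 8.
R1C1 = 12 − 8 = 4 completes the 12 across.
R3C1 = 17 − 12 = 5 completes the 17 down.
R3C2 = 14 − 5 = 9 completes the 14 across.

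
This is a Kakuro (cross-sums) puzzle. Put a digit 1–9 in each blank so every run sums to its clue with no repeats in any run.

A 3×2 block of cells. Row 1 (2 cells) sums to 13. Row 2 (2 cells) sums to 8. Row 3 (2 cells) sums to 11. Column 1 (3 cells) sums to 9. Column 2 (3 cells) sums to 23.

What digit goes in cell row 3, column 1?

23 in 3 cells must be {6,8,9}.
The 8 across and the 23 down share only 6, so (2,2) = 6.
(2,1) = 8 − 6 = 2 completes the 8 across.
Nothing is forced directly, so branch on (1,1), whose candidates are 4 or 6. If (1,1) = 6: then (1,2) would have to be in {7} for the 13 across but in {8,9} for the 23 down — contradiction. So (1,1) = 4.
(1,2) = 13 − 4 = 9 completes the 13 across.
(3,1) = 9 − 6 = 3 completes the 9 down.
(3,2) = 11 − 3 = 8 completes the 11 across.

3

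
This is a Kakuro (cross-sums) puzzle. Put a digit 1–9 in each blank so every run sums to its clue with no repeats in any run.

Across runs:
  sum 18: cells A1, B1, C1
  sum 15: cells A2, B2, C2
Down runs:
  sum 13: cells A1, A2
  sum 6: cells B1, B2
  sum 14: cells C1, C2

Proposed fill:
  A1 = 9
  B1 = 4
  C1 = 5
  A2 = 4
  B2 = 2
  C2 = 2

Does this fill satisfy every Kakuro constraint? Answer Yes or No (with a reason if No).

No — the across run A2–C2 sums to 8, not 15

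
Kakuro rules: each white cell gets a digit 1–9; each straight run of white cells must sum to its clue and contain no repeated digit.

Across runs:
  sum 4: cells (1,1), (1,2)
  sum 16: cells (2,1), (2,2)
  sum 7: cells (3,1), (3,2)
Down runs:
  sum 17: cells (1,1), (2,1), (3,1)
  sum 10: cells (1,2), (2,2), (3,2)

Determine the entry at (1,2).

4 in 2 cells must be {1,3}; 16 in 2 cells must be {7,9}.
The 16 across and the 10 down share only 7, so (2,2) = 7.
Given what's placed, (1,2) must be 1 to fit the 4 across and 10 down.
(2,1) = 16 − 7 = 9 completes the 16 across.
(3,2) = 10 − 8 = 2 completes the 10 down.
(1,1) = 4 − 1 = 3 completes the 4 across.
(3,1) = 7 − 2 = 5 completes the 7 across.

1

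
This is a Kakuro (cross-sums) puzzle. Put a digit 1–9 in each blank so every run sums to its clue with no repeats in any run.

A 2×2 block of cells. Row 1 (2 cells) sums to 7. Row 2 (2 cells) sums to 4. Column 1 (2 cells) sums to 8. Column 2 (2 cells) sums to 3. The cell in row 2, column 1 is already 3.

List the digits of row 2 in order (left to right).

3, 1

4 in 2 cells must be {1,3}; 3 in 2 cells must be {1,2}.
(1,1) = 8 − 3 = 5 completes the 8 down.
(1,2) = 7 − 5 = 2 completes the 7 across.
(2,2) = 4 − 3 = 1 completes the 4 across.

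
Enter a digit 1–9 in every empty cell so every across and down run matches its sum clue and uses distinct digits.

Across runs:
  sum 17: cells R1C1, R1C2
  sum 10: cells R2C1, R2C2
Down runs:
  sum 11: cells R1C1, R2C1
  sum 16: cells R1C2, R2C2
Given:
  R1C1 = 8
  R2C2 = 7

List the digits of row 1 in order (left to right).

17 in 2 cells must be {8,9}; 16 in 2 cells must be {7,9}.
R1C2 = 17 − 8 = 9 completes the 17 across.
R2C1 = 10 − 7 = 3 completes the 10 across.

8 9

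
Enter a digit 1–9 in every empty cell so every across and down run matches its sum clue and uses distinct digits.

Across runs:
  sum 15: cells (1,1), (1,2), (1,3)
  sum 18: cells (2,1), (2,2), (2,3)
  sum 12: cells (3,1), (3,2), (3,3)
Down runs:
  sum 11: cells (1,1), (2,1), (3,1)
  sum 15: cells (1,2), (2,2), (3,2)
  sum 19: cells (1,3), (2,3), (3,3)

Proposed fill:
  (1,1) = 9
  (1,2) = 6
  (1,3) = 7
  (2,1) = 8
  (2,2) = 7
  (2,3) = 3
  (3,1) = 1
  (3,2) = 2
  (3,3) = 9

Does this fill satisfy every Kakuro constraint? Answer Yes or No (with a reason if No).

No — the across run (1,1)–(1,3) sums to 22, not 15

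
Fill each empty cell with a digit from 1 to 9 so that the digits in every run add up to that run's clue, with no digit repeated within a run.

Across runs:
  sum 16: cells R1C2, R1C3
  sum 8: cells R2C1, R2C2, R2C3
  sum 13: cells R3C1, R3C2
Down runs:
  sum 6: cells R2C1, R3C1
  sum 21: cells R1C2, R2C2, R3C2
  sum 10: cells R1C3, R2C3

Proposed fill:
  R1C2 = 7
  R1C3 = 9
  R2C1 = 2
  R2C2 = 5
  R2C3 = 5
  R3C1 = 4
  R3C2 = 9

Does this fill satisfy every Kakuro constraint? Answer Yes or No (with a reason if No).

No — the across run R2C1–R2C3 sums to 12, not 8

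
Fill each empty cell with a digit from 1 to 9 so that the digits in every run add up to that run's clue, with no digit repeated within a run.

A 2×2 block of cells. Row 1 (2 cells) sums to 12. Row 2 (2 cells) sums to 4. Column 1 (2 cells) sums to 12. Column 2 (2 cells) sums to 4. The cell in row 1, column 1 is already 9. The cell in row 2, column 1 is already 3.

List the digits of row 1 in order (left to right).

9 3

4 in 2 cells must be {1,3}.
(1,2) = 12 − 9 = 3 completes the 12 across.
(2,2) = 4 − 3 = 1 completes the 4 across.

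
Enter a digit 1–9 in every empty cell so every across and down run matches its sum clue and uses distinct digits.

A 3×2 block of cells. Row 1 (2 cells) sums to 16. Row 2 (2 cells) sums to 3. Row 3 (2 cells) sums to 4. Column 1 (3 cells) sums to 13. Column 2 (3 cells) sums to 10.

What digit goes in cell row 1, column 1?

9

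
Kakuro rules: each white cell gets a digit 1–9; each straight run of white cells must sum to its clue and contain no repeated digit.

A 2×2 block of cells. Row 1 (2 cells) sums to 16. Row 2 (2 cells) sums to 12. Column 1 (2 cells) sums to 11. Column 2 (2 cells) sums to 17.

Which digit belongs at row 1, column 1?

16 in 2 cells must be {7,9}; 17 in 2 cells must be {8,9}.
The 16 across and the 17 down share only 9, so (1,2) = 9.
(2,2) = 17 − 9 = 8 completes the 17 down.
(1,1) = 16 − 9 = 7 completes the 16 across.
(2,1) = 12 − 8 = 4 completes the 12 across.

7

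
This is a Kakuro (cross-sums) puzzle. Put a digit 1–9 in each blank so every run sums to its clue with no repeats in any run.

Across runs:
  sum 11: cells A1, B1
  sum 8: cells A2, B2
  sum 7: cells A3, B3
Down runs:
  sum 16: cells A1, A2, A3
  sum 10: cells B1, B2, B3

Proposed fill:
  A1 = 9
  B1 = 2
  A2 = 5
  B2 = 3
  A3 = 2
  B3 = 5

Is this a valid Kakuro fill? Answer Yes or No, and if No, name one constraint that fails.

Across: 9+2=11; 5+3=8; 2+5=7. Down: 9+5+2=16; 2+3+5=10. No digit repeats within any run.

Yes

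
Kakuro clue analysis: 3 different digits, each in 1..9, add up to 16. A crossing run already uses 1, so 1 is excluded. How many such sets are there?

6

3 distinct digits from 1–9 sum between 6 and 24.
Dropping sets that contain 1.
Enumerating: {2,5,9}, {2,6,8}, {3,4,9}, {3,5,8}, {3,6,7}, {4,5,7}.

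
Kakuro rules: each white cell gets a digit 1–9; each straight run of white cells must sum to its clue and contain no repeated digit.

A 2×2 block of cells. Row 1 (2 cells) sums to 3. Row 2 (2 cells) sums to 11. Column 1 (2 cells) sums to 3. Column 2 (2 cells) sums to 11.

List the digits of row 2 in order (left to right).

2, 9

3 in 2 cells must be {1,2}.
The 3 across and the 11 down share only 2, so (1,2) = 2.
The 11 across and the 3 down share only 2, so (2,1) = 2.
(2,2) = 11 − 2 = 9 completes the 11 across.
(1,1) = 3 − 2 = 1 completes the 3 across.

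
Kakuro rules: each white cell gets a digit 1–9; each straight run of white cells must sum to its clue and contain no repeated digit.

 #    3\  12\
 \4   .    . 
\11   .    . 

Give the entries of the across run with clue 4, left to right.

1 3

4 in 2 cells must be {1,3}; 3 in 2 cells must be {1,2}.
The 4 across and the 3 down share only 1, so R1C1 = 1.
R1C2 = 4 − 1 = 3 completes the 4 across.
R2C1 = 3 − 1 = 2 completes the 3 down.
R2C2 = 11 − 2 = 9 completes the 11 across.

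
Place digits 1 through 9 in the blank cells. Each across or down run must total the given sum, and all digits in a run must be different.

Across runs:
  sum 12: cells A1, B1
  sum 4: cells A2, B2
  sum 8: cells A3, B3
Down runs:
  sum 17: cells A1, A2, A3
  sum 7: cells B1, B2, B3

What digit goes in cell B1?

4 in 2 cells must be {1,3}; 7 in 3 cells must be {1,2,4}.
The 12 across and the 7 down share only 4, so B1 = 4.
Given what's placed, B2 must be 1 to fit the 4 across and 7 down.
B3 = 7 − 5 = 2 completes the 7 down.
A1 = 12 − 4 = 8 completes the 12 across.
A2 = 4 − 1 = 3 completes the 4 across.
A3 = 8 − 2 = 6 completes the 8 across.

4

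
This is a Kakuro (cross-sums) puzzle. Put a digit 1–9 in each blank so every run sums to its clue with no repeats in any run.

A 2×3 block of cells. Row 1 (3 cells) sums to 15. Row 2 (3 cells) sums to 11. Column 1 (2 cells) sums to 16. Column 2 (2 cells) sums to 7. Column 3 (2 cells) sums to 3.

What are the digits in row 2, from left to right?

16 in 2 cells must be {7,9}; 3 in 2 cells must be {1,2}.
The 11 across and the 16 down share only 7, so (2,1) = 7.
Given what's placed, (2,3) must be 1 to fit the 11 across and 3 down.
(1,1) = 16 − 7 = 9 completes the 16 down.
(1,3) = 3 − 1 = 2 completes the 3 down.
(2,2) = 11 − 8 = 3 completes the 11 across.
(1,2) = 15 − 11 = 4 completes the 15 across.

7 3 1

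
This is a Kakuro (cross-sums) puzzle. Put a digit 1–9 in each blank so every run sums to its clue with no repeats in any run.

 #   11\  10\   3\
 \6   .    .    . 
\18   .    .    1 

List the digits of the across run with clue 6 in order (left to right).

3 1 2

6 in 3 cells must be {1,2,3}; 3 in 2 cells must be {1,2}.
R1C3 = 3 − 1 = 2 completes the 3 down.
Given what's placed, R1C1 must be 3 to fit the 6 across and 11 down.
R1C2 = 6 − 5 = 1 completes the 6 across.
R2C1 = 11 − 3 = 8 completes the 11 down.
R2C2 = 18 − 9 = 9 completes the 18 across.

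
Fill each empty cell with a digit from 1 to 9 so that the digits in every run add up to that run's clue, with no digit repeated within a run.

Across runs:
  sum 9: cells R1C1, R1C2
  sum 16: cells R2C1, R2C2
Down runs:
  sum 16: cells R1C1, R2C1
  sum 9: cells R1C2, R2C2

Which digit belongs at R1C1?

7

16 in 2 cells must be {7,9}.
The 9 across and the 16 down share only 7, so R1C1 = 7.
R1C2 = 9 − 7 = 2 completes the 9 across.
R2C1 = 16 − 7 = 9 completes the 16 down.
R2C2 = 16 − 9 = 7 completes the 16 across.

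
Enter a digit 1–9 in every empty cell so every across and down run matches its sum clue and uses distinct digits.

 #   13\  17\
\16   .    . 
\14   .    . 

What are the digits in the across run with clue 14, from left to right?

6, 8

16 in 2 cells must be {7,9}; 17 in 2 cells must be {8,9}.
The 16 across and the 17 down share only 9, so R1C2 = 9.
R2C2 = 17 − 9 = 8 completes the 17 down.
R1C1 = 16 − 9 = 7 completes the 16 across.
R2C1 = 14 − 8 = 6 completes the 14 across.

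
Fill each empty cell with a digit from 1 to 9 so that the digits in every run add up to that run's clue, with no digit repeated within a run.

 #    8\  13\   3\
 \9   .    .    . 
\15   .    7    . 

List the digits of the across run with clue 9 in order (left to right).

2, 6, 1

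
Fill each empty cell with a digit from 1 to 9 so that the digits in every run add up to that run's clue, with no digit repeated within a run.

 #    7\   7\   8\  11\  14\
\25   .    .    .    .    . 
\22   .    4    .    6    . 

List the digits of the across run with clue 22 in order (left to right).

R1C2 = 7 − 4 = 3 completes the 7 down.
R1C4 = 11 − 6 = 5 completes the 11 down.
No cell is forced outright now. R2C5 can only be 8 or 9 (the digits allowed by both its 22 across and its 14 down). If R2C5 = 9: then R1C5 would have to be in {1,2,4,6,7,8,9} for the 25 across but in {5} for the 14 down — contradiction. So R2C5 = 8.
R1C5 = 14 − 8 = 6 completes the 14 down.
No cell is forced outright now. R1C1 can only be 2 or 4 (the digits allowed by both its 25 across and its 7 down). If R1C1 = 2: then R1C3 would have to be in {9} for the 25 across but in {1,2,3,5,6,7} for the 8 down — contradiction. So R1C1 = 4.
R1C3 = 25 − 18 = 7 completes the 25 across.
R2C1 = 7 − 4 = 3 completes the 7 down.
R2C3 = 22 − 21 = 1 completes the 22 across.

3, 4, 1, 6, 8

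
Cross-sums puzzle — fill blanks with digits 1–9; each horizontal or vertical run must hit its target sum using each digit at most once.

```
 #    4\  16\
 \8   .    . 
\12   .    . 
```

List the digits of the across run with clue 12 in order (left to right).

3 9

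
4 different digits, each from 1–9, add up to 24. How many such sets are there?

4 distinct digits from 1–9 sum between 10 and 30.

8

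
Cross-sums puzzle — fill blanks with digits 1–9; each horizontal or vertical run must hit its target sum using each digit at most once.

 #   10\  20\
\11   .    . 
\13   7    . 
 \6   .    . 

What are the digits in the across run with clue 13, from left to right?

Given what's placed, R1C1 must be 2 to fit the 11 across and 10 down.
R1C2 = 11 − 2 = 9 completes the 11 across.
R2C2 = 13 − 7 = 6 completes the 13 across.
R3C1 = 10 − 9 = 1 completes the 10 down.
R3C2 = 6 − 1 = 5 completes the 6 across.

7, 6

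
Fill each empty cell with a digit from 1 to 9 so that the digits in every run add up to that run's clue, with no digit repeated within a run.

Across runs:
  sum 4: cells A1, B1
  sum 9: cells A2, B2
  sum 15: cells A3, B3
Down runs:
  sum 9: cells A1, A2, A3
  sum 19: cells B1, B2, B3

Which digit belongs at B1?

3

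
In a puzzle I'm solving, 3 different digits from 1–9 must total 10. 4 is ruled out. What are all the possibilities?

{1,2,7}; {1,3,6}; {2,3,5}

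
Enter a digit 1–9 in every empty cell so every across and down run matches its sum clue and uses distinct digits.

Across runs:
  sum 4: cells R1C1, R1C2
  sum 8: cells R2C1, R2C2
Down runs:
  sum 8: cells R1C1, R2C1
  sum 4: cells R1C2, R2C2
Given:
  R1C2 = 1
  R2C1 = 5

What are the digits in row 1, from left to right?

3, 1

4 in 2 cells must be {1,3}.
R1C1 = 4 − 1 = 3 completes the 4 across.
R2C2 = 8 − 5 = 3 completes the 8 across.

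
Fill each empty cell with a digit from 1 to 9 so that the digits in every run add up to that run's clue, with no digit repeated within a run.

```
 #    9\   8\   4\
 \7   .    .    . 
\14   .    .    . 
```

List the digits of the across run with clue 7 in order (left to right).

4 2 1

7 in 3 cells must be {1,2,4}; 4 in 2 cells must be {1,3}.
The 7 across and the 4 down share only 1, so R1C3 = 1.
R2C3 = 4 − 1 = 3 completes the 4 down.
Given what's placed, R1C2 must be 2 to fit the 7 across and 8 down.
R2C2 = 8 − 2 = 6 completes the 8 down.
R1C1 = 7 − 3 = 4 completes the 7 across.
R2C1 = 14 − 9 = 5 completes the 14 across.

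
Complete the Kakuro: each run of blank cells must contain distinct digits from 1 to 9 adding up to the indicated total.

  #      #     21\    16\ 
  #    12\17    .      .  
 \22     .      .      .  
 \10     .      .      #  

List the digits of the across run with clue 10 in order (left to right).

17 in 2 cells must be {8,9}; 16 in 2 cells must be {7,9}.
The 17 across and the 16 down share only 9, so R1C3 = 9.
R2C3 = 16 − 9 = 7 completes the 16 down.
R1C2 = 17 − 9 = 8 completes the 17 across.
R2C1 = 9: the only remaining digit allowed by both the 22 across and the 12 down.
R2C2 = 22 − 16 = 6 completes the 22 across.
R3C1 = 12 − 9 = 3 completes the 12 down.
R3C2 = 10 − 3 = 7 completes the 10 across.

3 7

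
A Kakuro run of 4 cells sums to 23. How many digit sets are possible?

9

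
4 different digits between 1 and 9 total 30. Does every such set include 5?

The only way to make 30 from 4 distinct digits is {6,7,8,9}, which does not contain 5.

No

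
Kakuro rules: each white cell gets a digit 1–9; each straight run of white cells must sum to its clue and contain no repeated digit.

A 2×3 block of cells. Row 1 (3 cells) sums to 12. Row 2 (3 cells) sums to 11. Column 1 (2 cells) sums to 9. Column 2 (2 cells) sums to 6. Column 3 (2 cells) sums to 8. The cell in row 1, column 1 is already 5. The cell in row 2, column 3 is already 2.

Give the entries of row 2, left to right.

4, 5, 2

(1,3) = 8 − 2 = 6 completes the 8 down.
(2,1) = 9 − 5 = 4 completes the 9 down.
(2,2) = 11 − 6 = 5 completes the 11 across.
(1,2) = 12 − 11 = 1 completes the 12 across.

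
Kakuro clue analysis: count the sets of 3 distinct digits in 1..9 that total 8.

2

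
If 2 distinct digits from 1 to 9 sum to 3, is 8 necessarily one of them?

The only way to make 3 from 2 distinct digits is {1,2}, which does not contain 8.

No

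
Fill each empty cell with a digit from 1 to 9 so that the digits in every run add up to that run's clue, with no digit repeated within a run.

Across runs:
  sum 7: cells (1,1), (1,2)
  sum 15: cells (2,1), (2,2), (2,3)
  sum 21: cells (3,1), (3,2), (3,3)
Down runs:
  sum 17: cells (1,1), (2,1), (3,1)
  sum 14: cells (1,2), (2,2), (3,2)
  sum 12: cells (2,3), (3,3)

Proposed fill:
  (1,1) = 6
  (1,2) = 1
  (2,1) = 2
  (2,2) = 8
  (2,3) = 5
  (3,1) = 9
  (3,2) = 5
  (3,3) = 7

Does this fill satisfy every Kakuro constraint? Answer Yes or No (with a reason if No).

Across: 6+1=7; 2+8+5=15; 9+5+7=21. Down: 6+2+9=17; 1+8+5=14; 5+7=12. No digit repeats within any run.

Yes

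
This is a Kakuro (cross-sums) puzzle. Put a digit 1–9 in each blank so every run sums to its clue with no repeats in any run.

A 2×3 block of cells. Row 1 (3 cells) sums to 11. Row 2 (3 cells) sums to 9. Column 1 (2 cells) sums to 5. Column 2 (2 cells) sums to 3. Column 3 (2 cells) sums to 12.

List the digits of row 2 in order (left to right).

3, 2, 4

3 in 2 cells must be {1,2}.
Nothing is forced directly, so branch on (2,3), whose candidates are 3 or 4 or 5. If (2,3) = 3: then (1,3) would have to be in {1,2,3,4,5,6,7,8} for the 11 across but in {9} for the 12 down — contradiction. If (2,3) = 5: that forces (1,3) = 7, (2,2) = 1, after which (1,2) would have to be in {1,3} for the 11 across but in {2} for the 3 down — contradiction. So (2,3) = 4.
(1,3) = 12 − 4 = 8 completes the 12 down.
Given what's placed, (2,2) must be 2 to fit the 9 across and 3 down.
(1,2) = 3 − 2 = 1 completes the 3 down.
(2,1) = 9 − 6 = 3 completes the 9 across.
(1,1) = 11 − 9 = 2 completes the 11 across.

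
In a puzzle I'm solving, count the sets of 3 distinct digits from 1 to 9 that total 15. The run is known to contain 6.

3

3 distinct digits from 1–9 sum between 6 and 24.
Keeping only sets containing 6.
Enumerating: {1,6,8}, {2,6,7}, {4,5,6}.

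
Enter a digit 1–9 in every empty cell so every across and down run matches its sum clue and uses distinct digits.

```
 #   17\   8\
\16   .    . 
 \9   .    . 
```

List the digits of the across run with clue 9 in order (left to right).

8 1

16 in 2 cells must be {7,9}; 17 in 2 cells must be {8,9}.
The 16 across and the 17 down share only 9, so R1C1 = 9.
R1C2 = 16 − 9 = 7 completes the 16 across.
R2C1 = 17 − 9 = 8 completes the 17 down.
R2C2 = 9 − 8 = 1 completes the 9 across.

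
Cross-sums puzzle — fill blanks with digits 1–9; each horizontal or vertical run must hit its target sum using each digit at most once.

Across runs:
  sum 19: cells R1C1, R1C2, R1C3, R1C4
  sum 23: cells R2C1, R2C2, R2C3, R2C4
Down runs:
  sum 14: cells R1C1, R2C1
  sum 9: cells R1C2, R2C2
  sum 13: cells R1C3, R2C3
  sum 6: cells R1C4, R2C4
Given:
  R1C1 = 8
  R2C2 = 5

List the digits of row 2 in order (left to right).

R1C2 = 9 − 5 = 4 completes the 9 down.
R2C1 = 14 − 8 = 6 completes the 14 down.
R2C4 = 4: the only remaining digit allowed by both the 23 across and the 6 down.
R1C4 = 6 − 4 = 2 completes the 6 down.
R2C3 = 23 − 15 = 8 completes the 23 across.
R1C3 = 19 − 14 = 5 completes the 19 across.

6, 5, 8, 4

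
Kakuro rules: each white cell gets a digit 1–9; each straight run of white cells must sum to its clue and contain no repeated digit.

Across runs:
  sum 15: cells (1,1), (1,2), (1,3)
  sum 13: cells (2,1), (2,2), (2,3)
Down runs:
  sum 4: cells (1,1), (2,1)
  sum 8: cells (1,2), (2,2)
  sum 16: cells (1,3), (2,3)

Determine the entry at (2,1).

1

4 in 2 cells must be {1,3}; 16 in 2 cells must be {7,9}.
Nothing is forced directly, so branch on (1,1), whose candidates are 1 or 3. If (1,1) = 1: that forces (1,3) = 9, (2,1) = 3, after which (2,3) would have to be in {1,2,4,6,8,9} for the 13 across but in {7} for the 16 down — contradiction. So (1,1) = 3.
Given what's placed, (1,3) must be 7 to fit the 15 across and 16 down.
(2,1) = 4 − 3 = 1 completes the 4 down.
(2,3) = 16 − 7 = 9 completes the 16 down.
(1,2) = 15 − 10 = 5 completes the 15 across.
(2,2) = 13 − 10 = 3 completes the 13 across.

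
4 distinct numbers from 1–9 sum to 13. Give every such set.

{1,2,3,7}; {1,2,4,6}; {1,3,4,5}

4 distinct digits from 1–9 sum between 10 and 30.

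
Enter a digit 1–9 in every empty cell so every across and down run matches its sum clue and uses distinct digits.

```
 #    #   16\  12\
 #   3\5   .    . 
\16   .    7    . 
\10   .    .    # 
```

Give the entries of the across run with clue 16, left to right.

1, 7, 8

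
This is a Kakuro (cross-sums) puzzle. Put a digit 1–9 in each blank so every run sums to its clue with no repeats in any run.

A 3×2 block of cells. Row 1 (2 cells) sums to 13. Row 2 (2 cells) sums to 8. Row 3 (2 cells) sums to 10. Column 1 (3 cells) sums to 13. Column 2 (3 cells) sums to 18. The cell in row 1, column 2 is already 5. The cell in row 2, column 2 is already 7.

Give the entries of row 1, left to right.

(1,1) = 13 − 5 = 8 completes the 13 across.
(2,1) = 8 − 7 = 1 completes the 8 across.
(3,1) = 13 − 9 = 4 completes the 13 down.
(3,2) = 10 − 4 = 6 completes the 10 across.

8, 5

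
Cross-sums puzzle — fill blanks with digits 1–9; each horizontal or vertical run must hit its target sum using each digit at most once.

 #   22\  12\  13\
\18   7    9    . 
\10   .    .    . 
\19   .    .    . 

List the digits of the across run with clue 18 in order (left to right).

7, 9, 2

R1C3 = 18 − 16 = 2 completes the 18 across.
Given what's placed, R2C1 must be 6 to fit the 10 across and 22 down.
R2C2 = 1: the only remaining digit allowed by both the 10 across and the 12 down.
R2C3 = 10 − 7 = 3 completes the 10 across.
R3C1 = 22 − 13 = 9 completes the 22 down.
R3C2 = 12 − 10 = 2 completes the 12 down.
R3C3 = 19 − 11 = 8 completes the 19 across.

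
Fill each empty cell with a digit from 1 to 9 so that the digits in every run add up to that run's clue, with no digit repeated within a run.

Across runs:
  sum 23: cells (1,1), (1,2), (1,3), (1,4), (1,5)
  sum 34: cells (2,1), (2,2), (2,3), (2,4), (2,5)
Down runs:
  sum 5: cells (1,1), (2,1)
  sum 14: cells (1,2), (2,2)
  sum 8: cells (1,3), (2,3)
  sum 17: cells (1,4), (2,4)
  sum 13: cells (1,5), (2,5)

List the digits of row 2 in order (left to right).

34 in 5 cells must be {4,6,7,8,9}; 17 in 2 cells must be {8,9}.
Only 4 fits (2,1) under both its across sum 34 and down sum 5.
(1,1) = 5 − 4 = 1 completes the 5 down.
Nothing is forced directly, so branch on (2,3), whose candidates are 6 or 7. If (2,3) = 7: then (1,3) would have to be in {2,3,4,5,6,7,8,9} for the 23 across but in {1} for the 8 down — contradiction. So (2,3) = 6.
(1,3) = 8 − 6 = 2 completes the 8 down.
No cell is forced outright now. (1,4) can only be 8 or 9 (the digits allowed by both its 23 across and its 17 down). If (1,4) = 8: that forces (2,4) = 9, (2,2) = 8, (2,5) = 7, after which (1,2) would have to be in {3,5,7,9} for the 23 across but in {6} for the 14 down — contradiction. So (1,4) = 9.
(2,4) = 17 − 9 = 8 completes the 17 down.
Given what's placed, (2,2) must be 9 to fit the 34 across and 14 down.
(2,5) = 34 − 27 = 7 completes the 34 across.

4 9 6 8 7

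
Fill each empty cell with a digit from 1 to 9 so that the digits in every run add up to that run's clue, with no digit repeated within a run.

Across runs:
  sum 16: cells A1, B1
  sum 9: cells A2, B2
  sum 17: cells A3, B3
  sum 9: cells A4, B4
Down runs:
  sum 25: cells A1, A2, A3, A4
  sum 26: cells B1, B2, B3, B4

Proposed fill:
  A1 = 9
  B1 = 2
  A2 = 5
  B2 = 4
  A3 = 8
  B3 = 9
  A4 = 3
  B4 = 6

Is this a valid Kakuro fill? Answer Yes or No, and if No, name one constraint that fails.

No — the across run A1–B1 sums to 11, not 16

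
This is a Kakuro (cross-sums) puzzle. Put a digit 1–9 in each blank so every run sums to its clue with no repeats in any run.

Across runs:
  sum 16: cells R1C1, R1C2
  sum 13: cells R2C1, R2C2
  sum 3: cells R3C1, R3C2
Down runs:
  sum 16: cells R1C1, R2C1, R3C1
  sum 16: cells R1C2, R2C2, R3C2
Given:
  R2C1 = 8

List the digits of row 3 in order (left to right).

1 2

16 in 2 cells must be {7,9}; 3 in 2 cells must be {1,2}.
Given what's placed, R1C1 must be 7 to fit the 16 across and 16 down.
R1C2 = 16 − 7 = 9 completes the 16 across.
R2C2 = 13 − 8 = 5 completes the 13 across.
R3C1 = 16 − 15 = 1 completes the 16 down.
R3C2 = 3 − 1 = 2 completes the 3 across.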